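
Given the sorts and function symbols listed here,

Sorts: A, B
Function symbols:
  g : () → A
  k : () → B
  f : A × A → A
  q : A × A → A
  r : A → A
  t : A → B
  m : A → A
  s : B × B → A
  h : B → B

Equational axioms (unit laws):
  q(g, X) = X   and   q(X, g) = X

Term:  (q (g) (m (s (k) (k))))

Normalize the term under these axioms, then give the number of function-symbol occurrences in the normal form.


size = 4

1. (q (g) (m (s (k) (k))))  →  (m (s (k) (k)))
normal form: (m (s (k) (k)))


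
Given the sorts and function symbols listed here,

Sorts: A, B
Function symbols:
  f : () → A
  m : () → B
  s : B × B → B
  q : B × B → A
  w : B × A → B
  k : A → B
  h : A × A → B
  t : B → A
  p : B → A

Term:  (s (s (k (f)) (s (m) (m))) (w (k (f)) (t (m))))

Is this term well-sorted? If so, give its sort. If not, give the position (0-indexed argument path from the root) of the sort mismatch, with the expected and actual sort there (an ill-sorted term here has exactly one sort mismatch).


      (f) : A
    (k (f)) : B
      (m) : B
      (m) : B
    (s (m) (m)) : B
  (s (k (f)) (s (m) (m))) : B
      (f) : A
    (k (f)) : B
      (m) : B
    (t (m)) : A
  (w (k (f)) (t (m))) : B
(s (s (k (f)) (s (m) (m))) (w (k (f)) (t (m)))) : B

well-sorted; sort = B


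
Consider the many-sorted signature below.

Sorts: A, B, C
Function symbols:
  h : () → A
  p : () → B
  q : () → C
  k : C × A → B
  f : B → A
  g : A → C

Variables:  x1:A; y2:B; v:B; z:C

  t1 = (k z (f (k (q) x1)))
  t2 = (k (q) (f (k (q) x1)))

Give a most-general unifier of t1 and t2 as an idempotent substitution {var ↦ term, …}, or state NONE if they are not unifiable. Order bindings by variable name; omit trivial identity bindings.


{z ↦ (q)}


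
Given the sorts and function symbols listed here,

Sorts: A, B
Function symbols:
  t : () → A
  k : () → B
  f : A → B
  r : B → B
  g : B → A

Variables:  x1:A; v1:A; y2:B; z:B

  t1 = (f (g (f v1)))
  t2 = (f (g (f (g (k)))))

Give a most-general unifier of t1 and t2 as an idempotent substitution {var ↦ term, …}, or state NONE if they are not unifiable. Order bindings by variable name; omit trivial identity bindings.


{v1 ↦ (g (k))}


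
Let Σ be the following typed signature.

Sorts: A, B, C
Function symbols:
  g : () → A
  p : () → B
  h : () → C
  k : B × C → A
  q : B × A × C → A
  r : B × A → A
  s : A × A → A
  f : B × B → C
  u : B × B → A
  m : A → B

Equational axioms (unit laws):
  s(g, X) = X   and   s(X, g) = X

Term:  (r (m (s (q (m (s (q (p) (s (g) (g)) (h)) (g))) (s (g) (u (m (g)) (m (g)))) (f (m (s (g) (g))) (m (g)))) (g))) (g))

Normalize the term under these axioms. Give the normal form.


normal form = (r (m (q (m (q (p) (g) (h))) (u (m (g)) (m (g))) (f (m (g)) (m (g))))) (g))

1. (r (m (s (q (m (s (q (p) (s (g) (g)) (h)) (g))) (s (g) (u (m (g)) (m (g)))) (f (m (s (g) (g))) (m (g)))) (g))) (g))  →  (r (m (q (m (s (q (p) (s (g) (g)) (h)) (g))) (s (g) (u (m (g)) (m (g)))) (f (m (s (g) (g))) (m (g))))) (g))
2. (r (m (q (m (s (q (p) (s (g) (g)) (h)) (g))) (s (g) (u (m (g)) (m (g)))) (f (m (s (g) (g))) (m (g))))) (g))  →  (r (m (q (m (q (p) (s (g) (g)) (h))) (s (g) (u (m (g)) (m (g)))) (f (m (s (g) (g))) (m (g))))) (g))
3. (r (m (q (m (q (p) (s (g) (g)) (h))) (s (g) (u (m (g)) (m (g)))) (f (m (s (g) (g))) (m (g))))) (g))  →  (r (m (q (m (q (p) (g) (h))) (s (g) (u (m (g)) (m (g)))) (f (m (s (g) (g))) (m (g))))) (g))
4. (r (m (q (m (q (p) (g) (h))) (s (g) (u (m (g)) (m (g)))) (f (m (s (g) (g))) (m (g))))) (g))  →  (r (m (q (m (q (p) (g) (h))) (u (m (g)) (m (g))) (f (m (s (g) (g))) (m (g))))) (g))
5. (r (m (q (m (q (p) (g) (h))) (u (m (g)) (m (g))) (f (m (s (g) (g))) (m (g))))) (g))  →  (r (m (q (m (q (p) (g) (h))) (u (m (g)) (m (g))) (f (m (g)) (m (g))))) (g))


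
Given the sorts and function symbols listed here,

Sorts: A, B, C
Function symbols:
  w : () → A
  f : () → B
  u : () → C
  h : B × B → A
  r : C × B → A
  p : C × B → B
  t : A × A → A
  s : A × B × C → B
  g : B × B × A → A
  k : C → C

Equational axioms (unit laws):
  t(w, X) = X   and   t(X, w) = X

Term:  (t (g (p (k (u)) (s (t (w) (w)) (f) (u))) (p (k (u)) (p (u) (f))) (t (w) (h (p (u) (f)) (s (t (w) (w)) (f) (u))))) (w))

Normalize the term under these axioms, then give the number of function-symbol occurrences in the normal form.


1. (t (g (p (k (u)) (s (t (w) (w)) (f) (u))) (p (k (u)) (p (u) (f))) (t (w) (h (p (u) (f)) (s (t (w) (w)) (f) (u))))) (w))  →  (g (p (k (u)) (s (t (w) (w)) (f) (u))) (p (k (u)) (p (u) (f))) (t (w) (h (p (u) (f)) (s (t (w) (w)) (f) (u)))))
2. (g (p (k (u)) (s (t (w) (w)) (f) (u))) (p (k (u)) (p (u) (f))) (t (w) (h (p (u) (f)) (s (t (w) (w)) (f) (u)))))  →  (g (p (k (u)) (s (w) (f) (u))) (p (k (u)) (p (u) (f))) (t (w) (h (p (u) (f)) (s (t (w) (w)) (f) (u)))))
3. (g (p (k (u)) (s (w) (f) (u))) (p (k (u)) (p (u) (f))) (t (w) (h (p (u) (f)) (s (t (w) (w)) (f) (u)))))  →  (g (p (k (u)) (s (w) (f) (u))) (p (k (u)) (p (u) (f))) (h (p (u) (f)) (s (t (w) (w)) (f) (u))))
4. (g (p (k (u)) (s (w) (f) (u))) (p (k (u)) (p (u) (f))) (h (p (u) (f)) (s (t (w) (w)) (f) (u))))  →  (g (p (k (u)) (s (w) (f) (u))) (p (k (u)) (p (u) (f))) (h (p (u) (f)) (s (w) (f) (u))))
normal form: (g (p (k (u)) (s (w) (f) (u))) (p (k (u)) (p (u) (f))) (h (p (u) (f)) (s (w) (f) (u))))

size = 22


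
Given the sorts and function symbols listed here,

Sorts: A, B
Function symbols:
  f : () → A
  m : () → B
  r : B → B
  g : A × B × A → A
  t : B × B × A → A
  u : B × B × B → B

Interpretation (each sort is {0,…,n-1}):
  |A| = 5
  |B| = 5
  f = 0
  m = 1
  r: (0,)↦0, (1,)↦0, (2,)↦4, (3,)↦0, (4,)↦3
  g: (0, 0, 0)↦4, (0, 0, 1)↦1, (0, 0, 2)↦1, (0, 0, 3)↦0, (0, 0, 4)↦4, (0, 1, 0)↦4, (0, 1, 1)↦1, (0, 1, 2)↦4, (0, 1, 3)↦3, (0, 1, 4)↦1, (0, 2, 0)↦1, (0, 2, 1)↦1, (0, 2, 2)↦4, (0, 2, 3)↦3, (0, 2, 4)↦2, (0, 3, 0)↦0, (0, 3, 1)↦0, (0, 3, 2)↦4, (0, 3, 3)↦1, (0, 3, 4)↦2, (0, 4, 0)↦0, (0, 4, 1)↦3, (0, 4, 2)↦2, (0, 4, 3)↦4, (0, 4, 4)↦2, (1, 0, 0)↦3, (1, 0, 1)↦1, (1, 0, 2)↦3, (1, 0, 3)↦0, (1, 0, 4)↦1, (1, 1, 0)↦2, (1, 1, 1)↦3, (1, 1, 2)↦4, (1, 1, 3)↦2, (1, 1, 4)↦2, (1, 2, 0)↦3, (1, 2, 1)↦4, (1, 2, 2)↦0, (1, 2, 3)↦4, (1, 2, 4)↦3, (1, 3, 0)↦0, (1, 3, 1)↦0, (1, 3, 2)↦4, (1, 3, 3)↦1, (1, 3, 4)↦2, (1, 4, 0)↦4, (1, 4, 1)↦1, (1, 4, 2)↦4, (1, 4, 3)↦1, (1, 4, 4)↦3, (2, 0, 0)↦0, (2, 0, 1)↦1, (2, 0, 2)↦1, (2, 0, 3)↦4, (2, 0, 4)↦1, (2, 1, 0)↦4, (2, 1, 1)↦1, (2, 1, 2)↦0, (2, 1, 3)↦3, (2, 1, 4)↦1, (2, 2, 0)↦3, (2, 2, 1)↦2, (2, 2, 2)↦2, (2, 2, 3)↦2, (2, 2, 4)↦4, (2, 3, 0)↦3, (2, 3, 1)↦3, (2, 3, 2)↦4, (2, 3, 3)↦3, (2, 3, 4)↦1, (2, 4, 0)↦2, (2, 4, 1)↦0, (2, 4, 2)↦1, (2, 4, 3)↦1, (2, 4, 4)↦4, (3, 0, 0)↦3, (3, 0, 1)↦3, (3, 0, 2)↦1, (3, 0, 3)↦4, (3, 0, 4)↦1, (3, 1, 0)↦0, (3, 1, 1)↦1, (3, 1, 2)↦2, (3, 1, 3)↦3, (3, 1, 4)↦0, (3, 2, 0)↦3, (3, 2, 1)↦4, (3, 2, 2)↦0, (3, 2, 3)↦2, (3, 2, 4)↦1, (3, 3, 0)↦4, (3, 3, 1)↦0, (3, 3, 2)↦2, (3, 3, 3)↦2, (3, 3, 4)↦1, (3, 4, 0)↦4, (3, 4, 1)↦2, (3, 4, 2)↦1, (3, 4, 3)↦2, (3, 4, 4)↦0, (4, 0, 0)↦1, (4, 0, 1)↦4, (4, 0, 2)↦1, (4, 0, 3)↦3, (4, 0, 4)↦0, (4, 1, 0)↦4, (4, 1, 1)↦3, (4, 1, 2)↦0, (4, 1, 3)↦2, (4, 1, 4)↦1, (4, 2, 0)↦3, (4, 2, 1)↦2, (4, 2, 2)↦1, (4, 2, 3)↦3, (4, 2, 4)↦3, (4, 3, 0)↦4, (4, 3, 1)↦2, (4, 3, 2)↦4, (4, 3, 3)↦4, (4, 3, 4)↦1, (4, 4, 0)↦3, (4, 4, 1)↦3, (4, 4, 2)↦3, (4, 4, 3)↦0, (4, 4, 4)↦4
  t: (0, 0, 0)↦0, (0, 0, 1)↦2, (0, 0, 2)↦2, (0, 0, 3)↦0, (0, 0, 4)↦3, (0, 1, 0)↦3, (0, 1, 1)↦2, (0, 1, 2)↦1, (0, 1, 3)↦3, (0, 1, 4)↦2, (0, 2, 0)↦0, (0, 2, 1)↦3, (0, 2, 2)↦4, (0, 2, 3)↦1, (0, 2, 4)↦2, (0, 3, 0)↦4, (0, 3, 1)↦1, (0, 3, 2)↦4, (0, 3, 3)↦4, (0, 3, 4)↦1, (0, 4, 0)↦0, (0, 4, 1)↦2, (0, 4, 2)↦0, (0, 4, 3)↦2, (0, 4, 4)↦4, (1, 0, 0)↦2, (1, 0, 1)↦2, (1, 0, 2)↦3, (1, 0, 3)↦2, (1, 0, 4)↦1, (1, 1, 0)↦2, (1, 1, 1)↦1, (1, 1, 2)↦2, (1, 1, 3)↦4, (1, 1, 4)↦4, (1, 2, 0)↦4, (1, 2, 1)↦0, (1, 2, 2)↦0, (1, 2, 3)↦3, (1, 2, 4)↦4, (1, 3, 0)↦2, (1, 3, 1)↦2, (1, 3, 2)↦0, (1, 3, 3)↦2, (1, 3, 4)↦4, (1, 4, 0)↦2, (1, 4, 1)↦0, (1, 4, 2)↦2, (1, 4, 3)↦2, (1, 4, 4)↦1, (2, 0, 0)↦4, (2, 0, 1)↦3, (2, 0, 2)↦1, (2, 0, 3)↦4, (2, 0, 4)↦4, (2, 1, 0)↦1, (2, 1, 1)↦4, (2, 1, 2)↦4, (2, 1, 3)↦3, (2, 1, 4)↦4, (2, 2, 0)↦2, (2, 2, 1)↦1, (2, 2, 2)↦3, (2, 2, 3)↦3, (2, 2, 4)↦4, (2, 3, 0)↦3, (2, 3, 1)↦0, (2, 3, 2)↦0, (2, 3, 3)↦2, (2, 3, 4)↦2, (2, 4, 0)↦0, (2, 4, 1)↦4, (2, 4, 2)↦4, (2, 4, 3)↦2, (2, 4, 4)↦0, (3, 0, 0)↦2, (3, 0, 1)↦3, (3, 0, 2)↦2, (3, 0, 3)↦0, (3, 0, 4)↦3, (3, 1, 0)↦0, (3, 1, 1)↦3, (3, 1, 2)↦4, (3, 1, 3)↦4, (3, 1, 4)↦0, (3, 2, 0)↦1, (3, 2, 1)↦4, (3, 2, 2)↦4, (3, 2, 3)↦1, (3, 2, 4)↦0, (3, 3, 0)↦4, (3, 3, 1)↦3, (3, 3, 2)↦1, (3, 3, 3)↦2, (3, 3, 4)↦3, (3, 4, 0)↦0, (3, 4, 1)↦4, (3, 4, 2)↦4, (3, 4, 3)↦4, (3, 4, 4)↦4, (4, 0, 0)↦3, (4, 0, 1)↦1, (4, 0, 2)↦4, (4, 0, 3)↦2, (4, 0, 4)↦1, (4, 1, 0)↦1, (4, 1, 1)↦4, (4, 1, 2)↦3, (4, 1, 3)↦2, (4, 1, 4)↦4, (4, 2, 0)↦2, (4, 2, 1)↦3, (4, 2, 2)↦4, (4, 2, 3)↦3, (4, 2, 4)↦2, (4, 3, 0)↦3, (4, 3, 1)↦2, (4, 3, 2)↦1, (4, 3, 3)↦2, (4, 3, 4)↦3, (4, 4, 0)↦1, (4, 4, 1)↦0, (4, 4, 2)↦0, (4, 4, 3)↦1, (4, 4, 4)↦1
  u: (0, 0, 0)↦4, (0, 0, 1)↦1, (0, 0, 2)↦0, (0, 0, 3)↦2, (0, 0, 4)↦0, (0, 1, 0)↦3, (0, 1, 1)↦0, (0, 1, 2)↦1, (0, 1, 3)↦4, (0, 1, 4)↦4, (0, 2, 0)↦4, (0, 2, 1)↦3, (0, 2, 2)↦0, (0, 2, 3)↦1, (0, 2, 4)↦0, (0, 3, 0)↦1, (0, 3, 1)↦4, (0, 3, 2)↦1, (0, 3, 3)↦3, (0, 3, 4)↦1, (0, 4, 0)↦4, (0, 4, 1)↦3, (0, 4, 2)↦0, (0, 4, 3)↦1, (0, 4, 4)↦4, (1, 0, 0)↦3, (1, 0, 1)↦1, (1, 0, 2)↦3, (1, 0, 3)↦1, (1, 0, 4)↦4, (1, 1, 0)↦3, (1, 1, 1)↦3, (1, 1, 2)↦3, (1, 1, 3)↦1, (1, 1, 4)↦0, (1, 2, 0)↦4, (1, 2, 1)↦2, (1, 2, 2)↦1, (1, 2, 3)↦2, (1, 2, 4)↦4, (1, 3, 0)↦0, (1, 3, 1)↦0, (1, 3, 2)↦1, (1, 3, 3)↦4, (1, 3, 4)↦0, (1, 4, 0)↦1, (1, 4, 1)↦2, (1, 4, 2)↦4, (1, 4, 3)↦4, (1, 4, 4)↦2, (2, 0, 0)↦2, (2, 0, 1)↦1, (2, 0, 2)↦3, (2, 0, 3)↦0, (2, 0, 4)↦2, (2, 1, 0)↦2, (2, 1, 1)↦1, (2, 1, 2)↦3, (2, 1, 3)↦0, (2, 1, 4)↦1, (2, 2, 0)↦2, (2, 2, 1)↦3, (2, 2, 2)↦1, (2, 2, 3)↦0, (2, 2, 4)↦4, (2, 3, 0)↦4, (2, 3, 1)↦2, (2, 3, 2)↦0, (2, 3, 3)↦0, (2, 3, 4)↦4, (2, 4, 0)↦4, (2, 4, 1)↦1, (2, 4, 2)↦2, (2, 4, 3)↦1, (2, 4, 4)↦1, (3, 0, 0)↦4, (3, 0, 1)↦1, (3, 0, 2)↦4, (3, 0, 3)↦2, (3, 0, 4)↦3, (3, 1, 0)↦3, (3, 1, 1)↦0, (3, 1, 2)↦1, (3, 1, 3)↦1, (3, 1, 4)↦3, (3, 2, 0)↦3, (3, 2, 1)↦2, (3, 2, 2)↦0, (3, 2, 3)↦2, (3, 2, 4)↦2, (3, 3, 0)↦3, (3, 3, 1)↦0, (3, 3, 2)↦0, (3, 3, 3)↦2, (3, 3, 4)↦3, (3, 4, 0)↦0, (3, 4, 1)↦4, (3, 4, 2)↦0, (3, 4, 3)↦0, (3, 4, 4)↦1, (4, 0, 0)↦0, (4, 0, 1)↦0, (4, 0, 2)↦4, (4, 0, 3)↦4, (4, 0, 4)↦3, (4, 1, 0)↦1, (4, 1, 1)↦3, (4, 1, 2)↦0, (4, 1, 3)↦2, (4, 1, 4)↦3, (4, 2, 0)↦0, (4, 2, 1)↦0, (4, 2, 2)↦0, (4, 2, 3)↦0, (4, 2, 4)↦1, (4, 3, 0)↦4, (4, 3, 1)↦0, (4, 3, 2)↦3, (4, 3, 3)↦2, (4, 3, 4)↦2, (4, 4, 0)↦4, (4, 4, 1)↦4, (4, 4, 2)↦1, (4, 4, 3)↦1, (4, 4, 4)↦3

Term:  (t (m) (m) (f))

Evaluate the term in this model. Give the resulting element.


  m = 1
  m = 1
  f = 0
  (t (m) (m) (f)) = t(1, 1, 0) = 2

value = 2


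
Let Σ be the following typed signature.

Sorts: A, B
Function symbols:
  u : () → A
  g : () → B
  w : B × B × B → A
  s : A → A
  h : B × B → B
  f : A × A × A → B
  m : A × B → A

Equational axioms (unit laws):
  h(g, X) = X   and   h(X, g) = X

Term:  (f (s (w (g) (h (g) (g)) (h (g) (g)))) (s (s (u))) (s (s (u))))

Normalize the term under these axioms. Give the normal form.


1. (f (s (w (g) (h (g) (g)) (h (g) (g)))) (s (s (u))) (s (s (u))))  →  (f (s (w (g) (g) (h (g) (g)))) (s (s (u))) (s (s (u))))
2. (f (s (w (g) (g) (h (g) (g)))) (s (s (u))) (s (s (u))))  →  (f (s (w (g) (g) (g))) (s (s (u))) (s (s (u))))

normal form = (f (s (w (g) (g) (g))) (s (s (u))) (s (s (u))))


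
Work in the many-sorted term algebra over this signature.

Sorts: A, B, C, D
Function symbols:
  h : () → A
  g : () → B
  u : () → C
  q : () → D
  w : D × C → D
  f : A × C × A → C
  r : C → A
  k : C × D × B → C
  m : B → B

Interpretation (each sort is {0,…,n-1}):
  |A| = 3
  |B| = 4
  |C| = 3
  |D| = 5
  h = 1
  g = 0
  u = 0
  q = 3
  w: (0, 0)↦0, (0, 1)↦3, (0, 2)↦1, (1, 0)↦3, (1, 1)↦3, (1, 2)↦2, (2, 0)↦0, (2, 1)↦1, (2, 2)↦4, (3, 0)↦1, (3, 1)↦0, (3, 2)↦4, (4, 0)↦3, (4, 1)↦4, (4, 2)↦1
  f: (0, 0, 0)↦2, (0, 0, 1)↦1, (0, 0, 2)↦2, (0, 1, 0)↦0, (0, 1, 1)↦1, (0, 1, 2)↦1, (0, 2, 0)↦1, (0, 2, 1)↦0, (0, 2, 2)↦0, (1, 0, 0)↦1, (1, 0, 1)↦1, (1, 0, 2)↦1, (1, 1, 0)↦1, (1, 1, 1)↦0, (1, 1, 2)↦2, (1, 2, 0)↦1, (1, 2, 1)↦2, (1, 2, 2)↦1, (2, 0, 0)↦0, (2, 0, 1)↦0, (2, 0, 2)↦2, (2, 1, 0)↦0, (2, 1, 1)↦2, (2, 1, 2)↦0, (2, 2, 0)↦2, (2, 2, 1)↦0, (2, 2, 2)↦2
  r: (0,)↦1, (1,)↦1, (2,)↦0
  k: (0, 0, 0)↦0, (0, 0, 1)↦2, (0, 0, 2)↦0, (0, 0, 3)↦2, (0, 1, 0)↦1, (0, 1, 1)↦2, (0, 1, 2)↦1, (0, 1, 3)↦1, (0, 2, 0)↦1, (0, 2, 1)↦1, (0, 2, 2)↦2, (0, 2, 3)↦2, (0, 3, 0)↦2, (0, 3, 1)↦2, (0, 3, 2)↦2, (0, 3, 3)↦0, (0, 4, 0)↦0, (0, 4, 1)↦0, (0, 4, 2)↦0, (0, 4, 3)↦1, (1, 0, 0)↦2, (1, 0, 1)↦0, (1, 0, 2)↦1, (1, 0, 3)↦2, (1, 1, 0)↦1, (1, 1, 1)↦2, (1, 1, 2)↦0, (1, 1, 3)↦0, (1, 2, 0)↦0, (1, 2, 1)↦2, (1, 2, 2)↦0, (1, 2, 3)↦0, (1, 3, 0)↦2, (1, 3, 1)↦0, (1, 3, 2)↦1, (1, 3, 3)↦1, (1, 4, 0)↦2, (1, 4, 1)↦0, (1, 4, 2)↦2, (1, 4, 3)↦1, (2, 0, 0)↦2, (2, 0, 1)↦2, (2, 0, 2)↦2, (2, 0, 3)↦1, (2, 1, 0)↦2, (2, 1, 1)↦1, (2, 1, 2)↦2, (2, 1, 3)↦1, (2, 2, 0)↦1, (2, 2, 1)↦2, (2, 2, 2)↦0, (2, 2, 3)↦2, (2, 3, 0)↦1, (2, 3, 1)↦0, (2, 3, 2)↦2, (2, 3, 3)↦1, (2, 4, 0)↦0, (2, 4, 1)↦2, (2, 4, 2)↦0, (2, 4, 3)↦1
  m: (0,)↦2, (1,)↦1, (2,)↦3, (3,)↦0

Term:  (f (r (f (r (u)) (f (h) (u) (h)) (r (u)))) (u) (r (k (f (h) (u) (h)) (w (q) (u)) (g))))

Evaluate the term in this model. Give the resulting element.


  u = 0
  (r (u)) = r(0,) = 1
  h = 1
  u = 0
  h = 1
  (f (h) (u) (h)) = f(1, 0, 1) = 1
  u = 0
  (r (u)) = r(0,) = 1
  (f (r (u)) (f (h) (u) (h)) (r (u))) = f(1, 1, 1) = 0
  (r (f (r (u)) (f (h) (u) (h)) (r (u)))) = r(0,) = 1
  u = 0
  h = 1
  u = 0
  h = 1
  (f (h) (u) (h)) = f(1, 0, 1) = 1
  q = 3
  u = 0
  (w (q) (u)) = w(3, 0) = 1
  g = 0
  (k (f (h) (u) (h)) (w (q) (u)) (g)) = k(1, 1, 0) = 1
  (r (k (f (h) (u) (h)) (w (q) (u)) (g))) = r(1,) = 1
  (f (r (f (r (u)) (f (h) (u) (h)) (r (u)))) (u) (r (k (f (h) (u) (h)) (w (q) (u)) (g)))) = f(1, 0, 1) = 1

value = 1


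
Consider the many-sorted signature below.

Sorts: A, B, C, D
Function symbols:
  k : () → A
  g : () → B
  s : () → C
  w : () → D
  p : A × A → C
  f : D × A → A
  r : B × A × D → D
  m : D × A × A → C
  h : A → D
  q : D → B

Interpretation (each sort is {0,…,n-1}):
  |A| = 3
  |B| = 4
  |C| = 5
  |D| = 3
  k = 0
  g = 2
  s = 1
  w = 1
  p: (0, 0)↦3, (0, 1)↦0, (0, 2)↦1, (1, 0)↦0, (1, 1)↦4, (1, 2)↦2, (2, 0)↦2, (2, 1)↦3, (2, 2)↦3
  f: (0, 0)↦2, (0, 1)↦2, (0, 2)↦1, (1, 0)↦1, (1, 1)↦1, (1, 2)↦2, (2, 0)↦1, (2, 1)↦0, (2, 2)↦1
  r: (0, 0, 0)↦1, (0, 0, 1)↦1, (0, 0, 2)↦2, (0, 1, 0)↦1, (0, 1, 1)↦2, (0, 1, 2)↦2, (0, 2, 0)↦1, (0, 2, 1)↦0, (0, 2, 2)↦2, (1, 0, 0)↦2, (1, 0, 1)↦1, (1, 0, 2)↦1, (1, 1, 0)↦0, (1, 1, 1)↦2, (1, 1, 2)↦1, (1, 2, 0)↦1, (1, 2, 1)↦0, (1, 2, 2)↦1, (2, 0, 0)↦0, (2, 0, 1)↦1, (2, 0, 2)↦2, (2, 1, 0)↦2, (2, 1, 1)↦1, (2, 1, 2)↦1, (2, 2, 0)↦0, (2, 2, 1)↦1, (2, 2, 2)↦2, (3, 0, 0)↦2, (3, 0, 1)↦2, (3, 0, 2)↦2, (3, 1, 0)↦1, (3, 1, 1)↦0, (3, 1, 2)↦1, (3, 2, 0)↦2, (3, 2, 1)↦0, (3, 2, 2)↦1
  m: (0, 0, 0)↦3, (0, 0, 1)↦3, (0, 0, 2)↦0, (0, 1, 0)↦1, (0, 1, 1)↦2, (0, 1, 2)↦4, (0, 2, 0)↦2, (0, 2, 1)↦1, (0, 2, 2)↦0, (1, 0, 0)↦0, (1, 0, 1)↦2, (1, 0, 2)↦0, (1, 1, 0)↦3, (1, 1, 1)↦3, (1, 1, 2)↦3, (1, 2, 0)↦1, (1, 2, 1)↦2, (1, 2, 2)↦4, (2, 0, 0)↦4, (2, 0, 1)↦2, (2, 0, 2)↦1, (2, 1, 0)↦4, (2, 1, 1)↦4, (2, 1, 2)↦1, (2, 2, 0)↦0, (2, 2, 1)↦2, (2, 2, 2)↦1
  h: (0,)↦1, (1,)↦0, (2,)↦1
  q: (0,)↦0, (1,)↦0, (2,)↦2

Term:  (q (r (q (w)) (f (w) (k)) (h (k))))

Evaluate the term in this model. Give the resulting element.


value = 2

  w = 1
  (q (w)) = q(1,) = 0
  w = 1
  k = 0
  (f (w) (k)) = f(1, 0) = 1
  k = 0
  (h (k)) = h(0,) = 1
  (r (q (w)) (f (w) (k)) (h (k))) = r(0, 1, 1) = 2
  (q (r (q (w)) (f (w) (k)) (h (k)))) = q(2,) = 2


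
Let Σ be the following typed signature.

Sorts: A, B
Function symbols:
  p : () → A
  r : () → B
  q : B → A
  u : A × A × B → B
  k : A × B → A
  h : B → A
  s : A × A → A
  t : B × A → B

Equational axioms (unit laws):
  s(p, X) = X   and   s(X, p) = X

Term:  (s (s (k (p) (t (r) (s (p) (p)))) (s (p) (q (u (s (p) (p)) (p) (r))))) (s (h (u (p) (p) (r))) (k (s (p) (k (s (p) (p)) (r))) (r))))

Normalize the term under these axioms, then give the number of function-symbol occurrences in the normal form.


1. (s (s (k (p) (t (r) (s (p) (p)))) (s (p) (q (u (s (p) (p)) (p) (r))))) (s (h (u (p) (p) (r))) (k (s (p) (k (s (p) (p)) (r))) (r))))  →  (s (s (k (p) (t (r) (p))) (s (p) (q (u (s (p) (p)) (p) (r))))) (s (h (u (p) (p) (r))) (k (s (p) (k (s (p) (p)) (r))) (r))))
2. (s (s (k (p) (t (r) (p))) (s (p) (q (u (s (p) (p)) (p) (r))))) (s (h (u (p) (p) (r))) (k (s (p) (k (s (p) (p)) (r))) (r))))  →  (s (s (k (p) (t (r) (p))) (q (u (s (p) (p)) (p) (r)))) (s (h (u (p) (p) (r))) (k (s (p) (k (s (p) (p)) (r))) (r))))
3. (s (s (k (p) (t (r) (p))) (q (u (s (p) (p)) (p) (r)))) (s (h (u (p) (p) (r))) (k (s (p) (k (s (p) (p)) (r))) (r))))  →  (s (s (k (p) (t (r) (p))) (q (u (p) (p) (r)))) (s (h (u (p) (p) (r))) (k (s (p) (k (s (p) (p)) (r))) (r))))
4. (s (s (k (p) (t (r) (p))) (q (u (p) (p) (r)))) (s (h (u (p) (p) (r))) (k (s (p) (k (s (p) (p)) (r))) (r))))  →  (s (s (k (p) (t (r) (p))) (q (u (p) (p) (r)))) (s (h (u (p) (p) (r))) (k (k (s (p) (p)) (r)) (r))))
5. (s (s (k (p) (t (r) (p))) (q (u (p) (p) (r)))) (s (h (u (p) (p) (r))) (k (k (s (p) (p)) (r)) (r))))  →  (s (s (k (p) (t (r) (p))) (q (u (p) (p) (r)))) (s (h (u (p) (p) (r))) (k (k (p) (r)) (r))))
normal form: (s (s (k (p) (t (r) (p))) (q (u (p) (p) (r)))) (s (h (u (p) (p) (r))) (k (k (p) (r)) (r))))

size = 23


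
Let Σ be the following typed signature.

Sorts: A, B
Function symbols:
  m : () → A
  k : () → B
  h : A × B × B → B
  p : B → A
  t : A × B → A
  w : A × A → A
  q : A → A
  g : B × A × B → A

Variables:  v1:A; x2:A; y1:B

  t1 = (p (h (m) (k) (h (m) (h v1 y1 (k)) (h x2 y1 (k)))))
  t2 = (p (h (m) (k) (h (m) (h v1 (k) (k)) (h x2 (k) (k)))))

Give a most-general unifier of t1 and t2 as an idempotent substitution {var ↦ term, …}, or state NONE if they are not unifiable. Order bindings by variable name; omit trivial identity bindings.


{y1 ↦ (k)}


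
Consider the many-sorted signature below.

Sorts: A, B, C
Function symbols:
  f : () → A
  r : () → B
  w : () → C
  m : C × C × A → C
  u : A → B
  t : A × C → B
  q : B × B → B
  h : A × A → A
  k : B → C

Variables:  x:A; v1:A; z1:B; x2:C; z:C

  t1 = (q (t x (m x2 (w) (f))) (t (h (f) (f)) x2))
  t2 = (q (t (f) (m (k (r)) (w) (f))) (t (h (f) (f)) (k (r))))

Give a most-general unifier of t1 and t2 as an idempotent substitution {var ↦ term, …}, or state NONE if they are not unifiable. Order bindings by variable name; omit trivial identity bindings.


{x ↦ (f), x2 ↦ (k (r))}


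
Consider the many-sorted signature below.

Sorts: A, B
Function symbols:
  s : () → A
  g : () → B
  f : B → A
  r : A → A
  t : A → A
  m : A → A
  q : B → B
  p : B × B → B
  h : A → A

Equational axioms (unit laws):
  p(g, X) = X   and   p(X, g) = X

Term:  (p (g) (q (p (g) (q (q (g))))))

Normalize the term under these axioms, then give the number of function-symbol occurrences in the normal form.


size = 4

1. (p (g) (q (p (g) (q (q (g))))))  →  (q (p (g) (q (q (g)))))
2. (q (p (g) (q (q (g)))))  →  (q (q (q (g))))
normal form: (q (q (q (g))))


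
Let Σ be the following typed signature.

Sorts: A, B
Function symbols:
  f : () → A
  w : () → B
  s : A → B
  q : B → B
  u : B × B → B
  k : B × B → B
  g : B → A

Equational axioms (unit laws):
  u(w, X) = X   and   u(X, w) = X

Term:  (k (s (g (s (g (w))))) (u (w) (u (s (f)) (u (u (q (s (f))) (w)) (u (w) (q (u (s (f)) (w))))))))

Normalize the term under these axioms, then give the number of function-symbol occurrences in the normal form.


1. (k (s (g (s (g (w))))) (u (w) (u (s (f)) (u (u (q (s (f))) (w)) (u (w) (q (u (s (f)) (w))))))))  →  (k (s (g (s (g (w))))) (u (s (f)) (u (u (q (s (f))) (w)) (u (w) (q (u (s (f)) (w)))))))
2. (k (s (g (s (g (w))))) (u (s (f)) (u (u (q (s (f))) (w)) (u (w) (q (u (s (f)) (w)))))))  →  (k (s (g (s (g (w))))) (u (s (f)) (u (q (s (f))) (u (w) (q (u (s (f)) (w)))))))
3. (k (s (g (s (g (w))))) (u (s (f)) (u (q (s (f))) (u (w) (q (u (s (f)) (w)))))))  →  (k (s (g (s (g (w))))) (u (s (f)) (u (q (s (f))) (q (u (s (f)) (w))))))
4. (k (s (g (s (g (w))))) (u (s (f)) (u (q (s (f))) (q (u (s (f)) (w))))))  →  (k (s (g (s (g (w))))) (u (s (f)) (u (q (s (f))) (q (s (f))))))
normal form: (k (s (g (s (g (w))))) (u (s (f)) (u (q (s (f))) (q (s (f))))))

size = 16


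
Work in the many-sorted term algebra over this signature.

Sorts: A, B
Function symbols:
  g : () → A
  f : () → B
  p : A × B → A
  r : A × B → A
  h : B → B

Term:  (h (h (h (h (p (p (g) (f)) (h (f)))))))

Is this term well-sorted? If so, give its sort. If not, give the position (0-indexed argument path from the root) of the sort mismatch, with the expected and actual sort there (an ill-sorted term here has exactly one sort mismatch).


ill-sorted at position [0, 0, 0, 0]: expected B, got A

            (g) : A
            (f) : B
          (p (g) (f)) : A
            (f) : B
          (h (f)) : B
        (p (p (g) (f)) (h (f))) : A
      (h (p (p (g) (f)) (h (f)))) : ✗ arg 0 at [0, 0, 0, 0] has sort A, expected B


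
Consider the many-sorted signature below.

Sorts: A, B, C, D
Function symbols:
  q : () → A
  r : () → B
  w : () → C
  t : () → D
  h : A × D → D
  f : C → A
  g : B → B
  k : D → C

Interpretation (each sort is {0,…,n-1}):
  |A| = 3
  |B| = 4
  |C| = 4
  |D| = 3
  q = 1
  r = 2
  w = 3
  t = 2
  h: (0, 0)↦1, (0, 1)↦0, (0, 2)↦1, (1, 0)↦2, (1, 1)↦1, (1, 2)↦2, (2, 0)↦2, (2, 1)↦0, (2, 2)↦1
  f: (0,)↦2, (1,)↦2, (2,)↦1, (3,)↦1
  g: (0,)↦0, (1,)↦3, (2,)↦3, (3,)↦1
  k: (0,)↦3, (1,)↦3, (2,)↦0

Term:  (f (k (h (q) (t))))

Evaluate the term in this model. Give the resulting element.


  q = 1
  t = 2
  (h (q) (t)) = h(1, 2) = 2
  (k (h (q) (t))) = k(2,) = 0
  (f (k (h (q) (t)))) = f(0,) = 2

value = 2


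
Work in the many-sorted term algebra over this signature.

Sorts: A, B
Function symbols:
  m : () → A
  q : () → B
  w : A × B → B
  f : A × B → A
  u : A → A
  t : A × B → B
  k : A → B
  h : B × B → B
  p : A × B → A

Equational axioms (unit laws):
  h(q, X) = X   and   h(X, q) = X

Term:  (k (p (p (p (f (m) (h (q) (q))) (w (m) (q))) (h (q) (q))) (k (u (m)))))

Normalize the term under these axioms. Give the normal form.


normal form = (k (p (p (p (f (m) (q)) (w (m) (q))) (q)) (k (u (m)))))

1. (k (p (p (p (f (m) (h (q) (q))) (w (m) (q))) (h (q) (q))) (k (u (m)))))  →  (k (p (p (p (f (m) (q)) (w (m) (q))) (h (q) (q))) (k (u (m)))))
2. (k (p (p (p (f (m) (q)) (w (m) (q))) (h (q) (q))) (k (u (m)))))  →  (k (p (p (p (f (m) (q)) (w (m) (q))) (q)) (k (u (m)))))


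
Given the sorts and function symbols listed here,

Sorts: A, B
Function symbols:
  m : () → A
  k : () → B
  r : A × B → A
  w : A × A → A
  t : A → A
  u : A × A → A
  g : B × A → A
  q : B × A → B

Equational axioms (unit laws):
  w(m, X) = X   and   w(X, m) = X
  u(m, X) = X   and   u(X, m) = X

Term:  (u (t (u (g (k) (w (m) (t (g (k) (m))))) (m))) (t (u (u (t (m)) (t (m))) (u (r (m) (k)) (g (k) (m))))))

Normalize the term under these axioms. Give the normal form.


normal form = (u (t (g (k) (t (g (k) (m))))) (t (u (u (t (m)) (t (m))) (u (r (m) (k)) (g (k) (m))))))

1. (u (t (u (g (k) (w (m) (t (g (k) (m))))) (m))) (t (u (u (t (m)) (t (m))) (u (r (m) (k)) (g (k) (m))))))  →  (u (t (g (k) (w (m) (t (g (k) (m)))))) (t (u (u (t (m)) (t (m))) (u (r (m) (k)) (g (k) (m))))))
2. (u (t (g (k) (w (m) (t (g (k) (m)))))) (t (u (u (t (m)) (t (m))) (u (r (m) (k)) (g (k) (m))))))  →  (u (t (g (k) (t (g (k) (m))))) (t (u (u (t (m)) (t (m))) (u (r (m) (k)) (g (k) (m))))))


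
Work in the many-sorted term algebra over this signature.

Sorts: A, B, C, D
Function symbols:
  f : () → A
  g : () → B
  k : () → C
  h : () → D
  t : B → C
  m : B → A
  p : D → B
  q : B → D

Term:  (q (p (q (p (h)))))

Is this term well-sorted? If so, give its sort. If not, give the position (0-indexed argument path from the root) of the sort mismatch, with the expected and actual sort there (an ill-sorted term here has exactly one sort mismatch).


well-sorted; sort = D

        (h) : D
      (p (h)) : B
    (q (p (h))) : D
  (p (q (p (h)))) : B
(q (p (q (p (h))))) : D


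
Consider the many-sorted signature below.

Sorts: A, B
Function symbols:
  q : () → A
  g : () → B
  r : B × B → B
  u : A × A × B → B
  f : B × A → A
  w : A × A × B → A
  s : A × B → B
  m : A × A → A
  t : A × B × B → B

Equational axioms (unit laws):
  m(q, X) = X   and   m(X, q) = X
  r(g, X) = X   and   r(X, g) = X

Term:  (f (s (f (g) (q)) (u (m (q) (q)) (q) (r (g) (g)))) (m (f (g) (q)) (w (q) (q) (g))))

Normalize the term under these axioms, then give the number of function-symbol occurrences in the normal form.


size = 17

1. (f (s (f (g) (q)) (u (m (q) (q)) (q) (r (g) (g)))) (m (f (g) (q)) (w (q) (q) (g))))  →  (f (s (f (g) (q)) (u (q) (q) (r (g) (g)))) (m (f (g) (q)) (w (q) (q) (g))))
2. (f (s (f (g) (q)) (u (q) (q) (r (g) (g)))) (m (f (g) (q)) (w (q) (q) (g))))  →  (f (s (f (g) (q)) (u (q) (q) (g))) (m (f (g) (q)) (w (q) (q) (g))))
normal form: (f (s (f (g) (q)) (u (q) (q) (g))) (m (f (g) (q)) (w (q) (q) (g))))


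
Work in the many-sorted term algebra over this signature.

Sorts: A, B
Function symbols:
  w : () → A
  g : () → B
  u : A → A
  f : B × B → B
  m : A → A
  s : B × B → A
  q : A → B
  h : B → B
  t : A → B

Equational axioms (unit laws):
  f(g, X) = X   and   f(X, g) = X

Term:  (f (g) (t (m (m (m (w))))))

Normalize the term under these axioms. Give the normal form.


1. (f (g) (t (m (m (m (w))))))  →  (t (m (m (m (w)))))

normal form = (t (m (m (m (w)))))


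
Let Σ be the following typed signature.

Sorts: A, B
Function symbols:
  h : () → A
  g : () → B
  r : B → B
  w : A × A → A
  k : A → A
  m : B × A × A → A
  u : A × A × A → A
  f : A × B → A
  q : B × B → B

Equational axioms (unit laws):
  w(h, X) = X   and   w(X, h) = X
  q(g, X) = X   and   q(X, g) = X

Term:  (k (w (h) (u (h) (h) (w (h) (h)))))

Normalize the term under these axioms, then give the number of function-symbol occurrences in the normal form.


1. (k (w (h) (u (h) (h) (w (h) (h)))))  →  (k (u (h) (h) (w (h) (h))))
2. (k (u (h) (h) (w (h) (h))))  →  (k (u (h) (h) (h)))
normal form: (k (u (h) (h) (h)))

size = 5


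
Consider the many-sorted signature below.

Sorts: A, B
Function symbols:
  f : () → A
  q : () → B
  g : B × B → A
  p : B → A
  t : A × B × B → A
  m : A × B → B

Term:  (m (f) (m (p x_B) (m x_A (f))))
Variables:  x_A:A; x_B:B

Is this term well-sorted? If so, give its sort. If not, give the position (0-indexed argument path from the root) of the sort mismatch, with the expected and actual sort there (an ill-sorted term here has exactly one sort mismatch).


  (f) : A
      x_B : B
    (p x_B) : A
      x_A : A
      (f) : A
    (m x_A (f)) : ✗ arg 1 at [1, 1, 1] has sort A, expected B

ill-sorted at position [1, 1, 1]: expected B, got A


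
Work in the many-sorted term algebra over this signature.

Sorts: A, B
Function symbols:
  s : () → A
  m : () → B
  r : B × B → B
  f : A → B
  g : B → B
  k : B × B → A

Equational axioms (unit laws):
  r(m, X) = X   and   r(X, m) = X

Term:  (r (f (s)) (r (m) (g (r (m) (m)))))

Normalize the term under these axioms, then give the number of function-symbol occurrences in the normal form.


size = 5

1. (r (f (s)) (r (m) (g (r (m) (m)))))  →  (r (f (s)) (g (r (m) (m))))
2. (r (f (s)) (g (r (m) (m))))  →  (r (f (s)) (g (m)))
normal form: (r (f (s)) (g (m)))


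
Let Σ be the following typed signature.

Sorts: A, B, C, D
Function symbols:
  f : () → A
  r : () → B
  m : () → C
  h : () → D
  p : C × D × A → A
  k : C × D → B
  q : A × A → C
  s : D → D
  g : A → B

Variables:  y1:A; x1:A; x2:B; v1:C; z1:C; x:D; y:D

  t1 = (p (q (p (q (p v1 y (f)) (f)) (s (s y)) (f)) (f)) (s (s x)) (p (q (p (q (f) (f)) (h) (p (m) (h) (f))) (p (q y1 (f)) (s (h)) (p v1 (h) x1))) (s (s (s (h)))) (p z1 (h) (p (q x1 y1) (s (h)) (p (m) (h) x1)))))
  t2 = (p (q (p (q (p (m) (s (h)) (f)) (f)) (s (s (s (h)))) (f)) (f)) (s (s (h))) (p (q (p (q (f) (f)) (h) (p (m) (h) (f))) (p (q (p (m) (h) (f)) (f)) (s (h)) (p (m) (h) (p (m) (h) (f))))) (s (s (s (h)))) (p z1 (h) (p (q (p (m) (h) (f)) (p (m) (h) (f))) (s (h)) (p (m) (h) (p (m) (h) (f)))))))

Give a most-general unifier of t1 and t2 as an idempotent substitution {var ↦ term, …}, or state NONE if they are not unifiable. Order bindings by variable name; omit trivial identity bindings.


{v1 ↦ (m), x ↦ (h), x1 ↦ (p (m) (h) (f)), y ↦ (s (h)), y1 ↦ (p (m) (h) (f))}


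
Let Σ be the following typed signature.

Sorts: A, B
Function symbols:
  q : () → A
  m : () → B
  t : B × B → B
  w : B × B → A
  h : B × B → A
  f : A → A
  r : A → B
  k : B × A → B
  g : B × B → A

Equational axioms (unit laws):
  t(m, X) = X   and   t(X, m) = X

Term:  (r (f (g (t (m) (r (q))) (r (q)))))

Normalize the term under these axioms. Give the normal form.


normal form = (r (f (g (r (q)) (r (q)))))

1. (r (f (g (t (m) (r (q))) (r (q)))))  →  (r (f (g (r (q)) (r (q)))))


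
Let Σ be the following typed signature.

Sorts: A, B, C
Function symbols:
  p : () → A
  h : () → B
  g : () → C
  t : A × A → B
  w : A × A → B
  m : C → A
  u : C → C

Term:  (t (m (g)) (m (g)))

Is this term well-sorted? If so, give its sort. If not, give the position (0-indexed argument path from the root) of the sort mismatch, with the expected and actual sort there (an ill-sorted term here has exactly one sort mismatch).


well-sorted; sort = B

    (g) : C
  (m (g)) : A
    (g) : C
  (m (g)) : A
(t (m (g)) (m (g))) : B


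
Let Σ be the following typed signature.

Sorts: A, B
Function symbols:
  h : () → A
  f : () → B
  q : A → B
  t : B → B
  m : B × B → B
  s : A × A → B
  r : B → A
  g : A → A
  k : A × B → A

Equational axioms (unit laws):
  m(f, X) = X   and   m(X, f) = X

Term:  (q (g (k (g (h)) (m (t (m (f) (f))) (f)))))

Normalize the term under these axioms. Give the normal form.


normal form = (q (g (k (g (h)) (t (f)))))

1. (q (g (k (g (h)) (m (t (m (f) (f))) (f)))))  →  (q (g (k (g (h)) (t (m (f) (f))))))
2. (q (g (k (g (h)) (t (m (f) (f))))))  →  (q (g (k (g (h)) (t (f)))))


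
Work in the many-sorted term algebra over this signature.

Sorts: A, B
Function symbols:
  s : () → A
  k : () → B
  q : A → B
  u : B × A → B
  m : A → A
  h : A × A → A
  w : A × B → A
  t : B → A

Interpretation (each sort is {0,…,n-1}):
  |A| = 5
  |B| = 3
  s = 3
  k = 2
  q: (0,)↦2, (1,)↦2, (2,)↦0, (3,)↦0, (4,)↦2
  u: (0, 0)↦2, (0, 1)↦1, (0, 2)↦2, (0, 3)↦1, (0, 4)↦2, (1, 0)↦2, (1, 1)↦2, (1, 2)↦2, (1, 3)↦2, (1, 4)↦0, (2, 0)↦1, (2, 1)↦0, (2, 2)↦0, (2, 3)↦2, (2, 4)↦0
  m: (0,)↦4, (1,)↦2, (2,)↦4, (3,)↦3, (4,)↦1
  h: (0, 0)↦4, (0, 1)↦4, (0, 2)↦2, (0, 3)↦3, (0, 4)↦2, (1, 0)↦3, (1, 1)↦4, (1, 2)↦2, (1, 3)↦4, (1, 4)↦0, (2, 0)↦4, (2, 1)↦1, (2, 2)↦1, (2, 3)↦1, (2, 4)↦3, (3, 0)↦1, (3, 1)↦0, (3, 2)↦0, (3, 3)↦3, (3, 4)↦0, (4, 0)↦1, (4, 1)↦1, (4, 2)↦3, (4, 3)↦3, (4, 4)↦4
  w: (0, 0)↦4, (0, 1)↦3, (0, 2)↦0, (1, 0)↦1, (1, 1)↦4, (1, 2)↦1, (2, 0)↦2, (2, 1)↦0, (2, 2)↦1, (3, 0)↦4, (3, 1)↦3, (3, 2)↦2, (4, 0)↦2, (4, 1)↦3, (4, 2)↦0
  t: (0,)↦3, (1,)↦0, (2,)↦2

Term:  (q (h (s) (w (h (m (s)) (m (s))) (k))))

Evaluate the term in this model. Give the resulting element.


  s = 3
  s = 3
  (m (s)) = m(3,) = 3
  s = 3
  (m (s)) = m(3,) = 3
  (h (m (s)) (m (s))) = h(3, 3) = 3
  k = 2
  (w (h (m (s)) (m (s))) (k)) = w(3, 2) = 2
  (h (s) (w (h (m (s)) (m (s))) (k))) = h(3, 2) = 0
  (q (h (s) (w (h (m (s)) (m (s))) (k)))) = q(0,) = 2

value = 2


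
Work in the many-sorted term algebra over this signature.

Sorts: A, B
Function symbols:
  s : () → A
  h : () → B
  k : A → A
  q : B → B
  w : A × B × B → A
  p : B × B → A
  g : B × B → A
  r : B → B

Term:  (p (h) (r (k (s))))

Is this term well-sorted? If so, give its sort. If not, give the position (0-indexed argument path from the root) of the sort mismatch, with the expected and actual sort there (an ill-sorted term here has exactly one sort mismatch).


  (h) : B
      (s) : A
    (k (s)) : A
  (r (k (s))) : ✗ arg 0 at [1, 0] has sort A, expected B

ill-sorted at position [1, 0]: expected B, got A


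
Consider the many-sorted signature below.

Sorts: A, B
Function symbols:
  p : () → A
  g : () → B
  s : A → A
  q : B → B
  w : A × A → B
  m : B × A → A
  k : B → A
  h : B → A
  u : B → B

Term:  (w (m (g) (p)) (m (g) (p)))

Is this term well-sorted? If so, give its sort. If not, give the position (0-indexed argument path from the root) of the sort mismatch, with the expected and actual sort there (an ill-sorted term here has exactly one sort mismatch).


    (g) : B
    (p) : A
  (m (g) (p)) : A
    (g) : B
    (p) : A
  (m (g) (p)) : A
(w (m (g) (p)) (m (g) (p))) : B

well-sorted; sort = B


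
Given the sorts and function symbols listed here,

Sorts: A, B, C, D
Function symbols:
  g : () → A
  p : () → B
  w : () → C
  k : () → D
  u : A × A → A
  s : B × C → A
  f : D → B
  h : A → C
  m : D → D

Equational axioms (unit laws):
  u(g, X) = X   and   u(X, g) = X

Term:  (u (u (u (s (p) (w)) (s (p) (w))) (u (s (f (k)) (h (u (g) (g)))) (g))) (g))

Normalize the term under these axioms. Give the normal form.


normal form = (u (u (s (p) (w)) (s (p) (w))) (s (f (k)) (h (g))))

1. (u (u (u (s (p) (w)) (s (p) (w))) (u (s (f (k)) (h (u (g) (g)))) (g))) (g))  →  (u (u (s (p) (w)) (s (p) (w))) (u (s (f (k)) (h (u (g) (g)))) (g)))
2. (u (u (s (p) (w)) (s (p) (w))) (u (s (f (k)) (h (u (g) (g)))) (g)))  →  (u (u (s (p) (w)) (s (p) (w))) (s (f (k)) (h (u (g) (g)))))
3. (u (u (s (p) (w)) (s (p) (w))) (s (f (k)) (h (u (g) (g)))))  →  (u (u (s (p) (w)) (s (p) (w))) (s (f (k)) (h (g))))


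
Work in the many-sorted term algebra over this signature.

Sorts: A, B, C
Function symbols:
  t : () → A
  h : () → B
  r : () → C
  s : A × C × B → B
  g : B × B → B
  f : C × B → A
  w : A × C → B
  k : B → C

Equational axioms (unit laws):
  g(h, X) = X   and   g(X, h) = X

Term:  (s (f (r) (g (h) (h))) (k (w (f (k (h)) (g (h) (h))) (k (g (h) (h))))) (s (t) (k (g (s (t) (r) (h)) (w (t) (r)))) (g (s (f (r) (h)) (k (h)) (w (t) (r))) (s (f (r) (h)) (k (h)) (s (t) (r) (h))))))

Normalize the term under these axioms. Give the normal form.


1. (s (f (r) (g (h) (h))) (k (w (f (k (h)) (g (h) (h))) (k (g (h) (h))))) (s (t) (k (g (s (t) (r) (h)) (w (t) (r)))) (g (s (f (r) (h)) (k (h)) (w (t) (r))) (s (f (r) (h)) (k (h)) (s (t) (r) (h))))))  →  (s (f (r) (h)) (k (w (f (k (h)) (g (h) (h))) (k (g (h) (h))))) (s (t) (k (g (s (t) (r) (h)) (w (t) (r)))) (g (s (f (r) (h)) (k (h)) (w (t) (r))) (s (f (r) (h)) (k (h)) (s (t) (r) (h))))))
2. (s (f (r) (h)) (k (w (f (k (h)) (g (h) (h))) (k (g (h) (h))))) (s (t) (k (g (s (t) (r) (h)) (w (t) (r)))) (g (s (f (r) (h)) (k (h)) (w (t) (r))) (s (f (r) (h)) (k (h)) (s (t) (r) (h))))))  →  (s (f (r) (h)) (k (w (f (k (h)) (h)) (k (g (h) (h))))) (s (t) (k (g (s (t) (r) (h)) (w (t) (r)))) (g (s (f (r) (h)) (k (h)) (w (t) (r))) (s (f (r) (h)) (k (h)) (s (t) (r) (h))))))
3. (s (f (r) (h)) (k (w (f (k (h)) (h)) (k (g (h) (h))))) (s (t) (k (g (s (t) (r) (h)) (w (t) (r)))) (g (s (f (r) (h)) (k (h)) (w (t) (r))) (s (f (r) (h)) (k (h)) (s (t) (r) (h))))))  →  (s (f (r) (h)) (k (w (f (k (h)) (h)) (k (h)))) (s (t) (k (g (s (t) (r) (h)) (w (t) (r)))) (g (s (f (r) (h)) (k (h)) (w (t) (r))) (s (f (r) (h)) (k (h)) (s (t) (r) (h))))))

normal form = (s (f (r) (h)) (k (w (f (k (h)) (h)) (k (h)))) (s (t) (k (g (s (t) (r) (h)) (w (t) (r)))) (g (s (f (r) (h)) (k (h)) (w (t) (r))) (s (f (r) (h)) (k (h)) (s (t) (r) (h))))))


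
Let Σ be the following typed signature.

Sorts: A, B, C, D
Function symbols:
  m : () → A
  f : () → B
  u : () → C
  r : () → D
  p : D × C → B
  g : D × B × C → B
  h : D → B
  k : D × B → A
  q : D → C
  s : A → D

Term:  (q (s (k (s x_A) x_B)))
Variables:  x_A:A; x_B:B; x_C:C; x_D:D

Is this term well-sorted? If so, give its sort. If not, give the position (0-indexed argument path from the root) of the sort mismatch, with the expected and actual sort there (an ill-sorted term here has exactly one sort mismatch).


        x_A : A
      (s x_A) : D
      x_B : B
    (k (s x_A) x_B) : A
  (s (k (s x_A) x_B)) : D
(q (s (k (s x_A) x_B))) : C

well-sorted; sort = C


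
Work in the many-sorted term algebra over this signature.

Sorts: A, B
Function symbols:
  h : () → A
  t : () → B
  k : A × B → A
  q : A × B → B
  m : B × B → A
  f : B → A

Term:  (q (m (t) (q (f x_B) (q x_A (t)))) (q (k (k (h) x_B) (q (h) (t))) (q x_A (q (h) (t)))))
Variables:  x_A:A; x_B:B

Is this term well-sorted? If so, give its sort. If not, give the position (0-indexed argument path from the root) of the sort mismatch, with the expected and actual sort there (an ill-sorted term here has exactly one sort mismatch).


    (t) : B
        x_B : B
      (f x_B) : A
        x_A : A
        (t) : B
      (q x_A (t)) : B
    (q (f x_B) (q x_A (t))) : B
  (m (t) (q (f x_B) (q x_A (t)))) : A
        (h) : A
        x_B : B
      (k (h) x_B) : A
        (h) : A
        (t) : B
      (q (h) (t)) : B
    (k (k (h) x_B) (q (h) (t))) : A
      x_A : A
        (h) : A
        (t) : B
      (q (h) (t)) : B
    (q x_A (q (h) (t))) : B
  (q (k (k (h) x_B) (q (h) (t))) (q x_A (q (h) (t)))) : B
(q (m (t) (q (f x_B) (q x_A (t)))) (q (k (k (h) x_B) (q (h) (t))) (q x_A (q (h) (t))))) : B

well-sorted; sort = B


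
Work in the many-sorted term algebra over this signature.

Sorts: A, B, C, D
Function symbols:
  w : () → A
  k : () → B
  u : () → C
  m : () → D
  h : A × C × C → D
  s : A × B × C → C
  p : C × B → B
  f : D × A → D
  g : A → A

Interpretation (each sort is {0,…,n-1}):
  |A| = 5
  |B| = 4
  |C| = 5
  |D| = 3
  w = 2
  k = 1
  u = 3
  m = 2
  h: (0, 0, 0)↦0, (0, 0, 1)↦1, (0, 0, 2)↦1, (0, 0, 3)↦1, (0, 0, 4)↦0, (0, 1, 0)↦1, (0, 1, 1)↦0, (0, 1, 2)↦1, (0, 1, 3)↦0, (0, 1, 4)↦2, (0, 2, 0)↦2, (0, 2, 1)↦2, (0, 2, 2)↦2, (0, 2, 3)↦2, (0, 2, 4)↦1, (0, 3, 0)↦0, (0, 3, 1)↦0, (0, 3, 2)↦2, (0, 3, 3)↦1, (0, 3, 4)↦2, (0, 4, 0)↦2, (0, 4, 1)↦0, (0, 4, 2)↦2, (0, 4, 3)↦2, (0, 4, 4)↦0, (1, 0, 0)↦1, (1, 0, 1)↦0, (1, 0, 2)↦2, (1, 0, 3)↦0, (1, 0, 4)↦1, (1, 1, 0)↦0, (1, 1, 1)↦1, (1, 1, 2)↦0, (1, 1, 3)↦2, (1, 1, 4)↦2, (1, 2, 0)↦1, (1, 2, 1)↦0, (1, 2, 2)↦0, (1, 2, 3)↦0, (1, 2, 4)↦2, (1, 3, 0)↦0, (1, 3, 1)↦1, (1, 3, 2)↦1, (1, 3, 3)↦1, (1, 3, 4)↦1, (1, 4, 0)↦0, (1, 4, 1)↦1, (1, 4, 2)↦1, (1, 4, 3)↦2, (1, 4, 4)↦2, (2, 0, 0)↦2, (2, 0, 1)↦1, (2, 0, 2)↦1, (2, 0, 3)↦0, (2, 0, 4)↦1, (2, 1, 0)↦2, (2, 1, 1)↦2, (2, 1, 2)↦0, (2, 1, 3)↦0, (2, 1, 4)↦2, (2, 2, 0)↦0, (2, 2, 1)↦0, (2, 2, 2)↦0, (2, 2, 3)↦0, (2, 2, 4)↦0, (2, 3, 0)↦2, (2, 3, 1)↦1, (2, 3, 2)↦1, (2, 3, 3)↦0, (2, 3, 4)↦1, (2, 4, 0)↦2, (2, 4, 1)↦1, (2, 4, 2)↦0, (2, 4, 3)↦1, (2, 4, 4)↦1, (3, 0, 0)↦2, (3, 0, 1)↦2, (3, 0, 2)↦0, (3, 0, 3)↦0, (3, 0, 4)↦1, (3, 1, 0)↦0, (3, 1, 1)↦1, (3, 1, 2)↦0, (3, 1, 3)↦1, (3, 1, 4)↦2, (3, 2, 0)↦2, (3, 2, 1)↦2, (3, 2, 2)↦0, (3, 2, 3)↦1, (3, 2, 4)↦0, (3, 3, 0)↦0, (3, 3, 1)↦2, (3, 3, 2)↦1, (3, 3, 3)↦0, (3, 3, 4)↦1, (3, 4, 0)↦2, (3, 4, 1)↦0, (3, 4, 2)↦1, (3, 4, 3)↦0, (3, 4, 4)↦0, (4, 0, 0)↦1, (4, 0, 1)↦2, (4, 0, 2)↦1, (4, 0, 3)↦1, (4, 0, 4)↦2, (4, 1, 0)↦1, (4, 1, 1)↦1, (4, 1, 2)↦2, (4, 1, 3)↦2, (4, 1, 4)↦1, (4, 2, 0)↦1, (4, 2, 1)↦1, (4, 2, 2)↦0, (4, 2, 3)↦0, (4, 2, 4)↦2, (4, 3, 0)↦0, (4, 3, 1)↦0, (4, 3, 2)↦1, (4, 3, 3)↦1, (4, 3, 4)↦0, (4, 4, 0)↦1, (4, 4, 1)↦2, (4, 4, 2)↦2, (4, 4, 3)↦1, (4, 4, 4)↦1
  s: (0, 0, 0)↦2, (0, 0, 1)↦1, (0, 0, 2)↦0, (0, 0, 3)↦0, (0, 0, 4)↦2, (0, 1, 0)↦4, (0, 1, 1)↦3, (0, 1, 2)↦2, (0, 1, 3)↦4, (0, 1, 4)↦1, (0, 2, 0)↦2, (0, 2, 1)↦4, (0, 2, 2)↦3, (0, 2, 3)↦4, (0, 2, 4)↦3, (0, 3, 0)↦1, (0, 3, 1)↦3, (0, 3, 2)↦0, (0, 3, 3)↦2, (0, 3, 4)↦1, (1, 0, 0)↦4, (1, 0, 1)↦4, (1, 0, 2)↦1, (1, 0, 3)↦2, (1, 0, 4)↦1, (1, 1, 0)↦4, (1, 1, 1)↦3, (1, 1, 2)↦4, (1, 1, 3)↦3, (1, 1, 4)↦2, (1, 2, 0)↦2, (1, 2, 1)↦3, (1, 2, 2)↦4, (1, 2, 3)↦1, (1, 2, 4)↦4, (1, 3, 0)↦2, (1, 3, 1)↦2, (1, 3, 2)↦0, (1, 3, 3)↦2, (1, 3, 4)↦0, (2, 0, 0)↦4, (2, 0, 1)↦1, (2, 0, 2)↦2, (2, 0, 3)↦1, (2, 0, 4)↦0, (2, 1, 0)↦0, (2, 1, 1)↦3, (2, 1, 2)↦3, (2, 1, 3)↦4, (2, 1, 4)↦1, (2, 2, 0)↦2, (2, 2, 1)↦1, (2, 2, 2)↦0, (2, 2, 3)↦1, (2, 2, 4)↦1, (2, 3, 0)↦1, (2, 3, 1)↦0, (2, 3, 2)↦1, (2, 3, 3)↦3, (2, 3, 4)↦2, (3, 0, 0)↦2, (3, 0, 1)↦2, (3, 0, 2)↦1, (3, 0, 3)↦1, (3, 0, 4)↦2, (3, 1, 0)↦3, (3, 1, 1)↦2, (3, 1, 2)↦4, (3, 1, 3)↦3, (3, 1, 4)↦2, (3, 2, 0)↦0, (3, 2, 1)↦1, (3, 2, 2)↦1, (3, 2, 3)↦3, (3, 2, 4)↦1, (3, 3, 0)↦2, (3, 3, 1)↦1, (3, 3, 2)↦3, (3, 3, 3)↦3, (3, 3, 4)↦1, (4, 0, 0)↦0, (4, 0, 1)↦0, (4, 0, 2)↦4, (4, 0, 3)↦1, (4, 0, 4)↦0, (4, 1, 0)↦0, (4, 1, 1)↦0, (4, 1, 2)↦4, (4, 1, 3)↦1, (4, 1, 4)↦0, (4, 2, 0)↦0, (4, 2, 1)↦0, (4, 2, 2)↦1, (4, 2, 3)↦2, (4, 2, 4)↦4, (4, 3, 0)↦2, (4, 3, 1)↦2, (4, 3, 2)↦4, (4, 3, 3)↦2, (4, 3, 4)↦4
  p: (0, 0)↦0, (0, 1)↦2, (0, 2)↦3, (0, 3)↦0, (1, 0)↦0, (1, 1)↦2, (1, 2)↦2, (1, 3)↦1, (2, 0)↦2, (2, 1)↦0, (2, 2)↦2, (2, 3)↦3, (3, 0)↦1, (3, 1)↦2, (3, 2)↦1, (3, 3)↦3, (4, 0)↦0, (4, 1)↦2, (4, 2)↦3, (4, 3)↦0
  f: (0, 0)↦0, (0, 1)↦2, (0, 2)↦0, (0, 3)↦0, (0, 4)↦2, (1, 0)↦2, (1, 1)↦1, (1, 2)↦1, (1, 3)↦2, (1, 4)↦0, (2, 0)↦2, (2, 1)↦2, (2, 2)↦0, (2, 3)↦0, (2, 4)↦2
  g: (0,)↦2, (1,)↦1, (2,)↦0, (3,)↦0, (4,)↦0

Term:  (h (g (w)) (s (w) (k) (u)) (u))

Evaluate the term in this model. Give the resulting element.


value = 2

  w = 2
  (g (w)) = g(2,) = 0
  w = 2
  k = 1
  u = 3
  (s (w) (k) (u)) = s(2, 1, 3) = 4
  u = 3
  (h (g (w)) (s (w) (k) (u)) (u)) = h(0, 4, 3) = 2
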